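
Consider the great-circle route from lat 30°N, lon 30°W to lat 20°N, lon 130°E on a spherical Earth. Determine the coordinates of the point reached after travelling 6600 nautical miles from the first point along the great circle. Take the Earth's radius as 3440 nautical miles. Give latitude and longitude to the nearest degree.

≈ lat 35°N, lon 123°E

Write both endpoints as unit vectors p₁, p₂ with components (cos φ cos λ, cos φ sin λ, sin φ).
The central angle between the endpoints is δ = arccos(p₁·p₂) ≈ 2.206 rad (126.4°). The total great-circle distance is δ·R ≈ 2.206 × 3440 ≈ 7590 nmi, so the target fraction is f = 6600/7590 ≈ 0.870.
Interpolate at f ≈ 0.870 with slerp weights a = sin((1−f)δ)/sin δ ≈ 0.353, b = sin(fδ)/sin δ ≈ 1.168.
p = a·p₁ + b·p₂ ≈ (-0.441, 0.688, 0.576); φ = arcsin(p_z) ≈ 35.17°, λ = atan2(p_y, p_x) ≈ 122.66°.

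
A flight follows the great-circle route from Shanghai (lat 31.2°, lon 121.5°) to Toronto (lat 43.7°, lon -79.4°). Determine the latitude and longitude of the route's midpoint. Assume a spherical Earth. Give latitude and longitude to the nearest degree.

From cos δ = sin φ₁ sin φ₂ + cos φ₁ cos φ₂ cos Δλ, the central angle is δ ≈ 1.792 rad (102.7°).
Interpolate at f = 1/2 with slerp weights a = sin((1−f)δ)/sin δ ≈ 0.801, b = sin(fδ)/sin δ ≈ 0.801.
p = a·p₁ + b·p₂ ≈ (-0.251, 0.015, 0.968); φ = arcsin(p_z) ≈ 75.42°, λ = atan2(p_y, p_x) ≈ 176.59°.

≈ lat 75°, lon 177°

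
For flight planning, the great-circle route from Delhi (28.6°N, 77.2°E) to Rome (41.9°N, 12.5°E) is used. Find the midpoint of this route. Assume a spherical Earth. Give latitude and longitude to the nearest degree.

Convert each endpoint to a unit vector on the sphere (x = cos φ cos λ, y = cos φ sin λ, z = sin φ).
The central angle between the endpoints is δ = arccos(p₁·p₂) ≈ 0.929 rad (53.2°).
Interpolate at f = 1/2 with slerp weights a = sin((1−f)δ)/sin δ ≈ 0.559, b = sin(fδ)/sin δ ≈ 0.559.
p = a·p₁ + b·p₂ ≈ (0.515, 0.569, 0.641); φ = arcsin(p_z) ≈ 39.88°, λ = atan2(p_y, p_x) ≈ 47.84°.

≈ (40°N, 48°E)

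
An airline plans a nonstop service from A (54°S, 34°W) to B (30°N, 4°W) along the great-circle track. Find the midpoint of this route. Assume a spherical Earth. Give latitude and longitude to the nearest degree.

Convert each endpoint to a unit vector on the sphere (x = cos φ cos λ, y = cos φ sin λ, z = sin φ).
The central angle between the endpoints is δ = arccos(p₁·p₂) ≈ 1.534 rad (87.9°).
Interpolate at f = 1/2 with slerp weights a = sin((1−f)δ)/sin δ ≈ 0.695, b = sin(fδ)/sin δ ≈ 0.695.
p = a·p₁ + b·p₂ ≈ (0.939, -0.270, -0.215); φ = arcsin(p_z) ≈ -12.39°, λ = atan2(p_y, p_x) ≈ -16.06°.

≈ (12°S, 16°W)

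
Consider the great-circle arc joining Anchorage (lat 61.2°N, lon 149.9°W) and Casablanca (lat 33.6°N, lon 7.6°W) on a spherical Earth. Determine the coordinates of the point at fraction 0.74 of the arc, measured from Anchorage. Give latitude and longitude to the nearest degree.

≈ lat 53°N, lon 18°W

Convert each endpoint to a unit vector on the sphere (x = cos φ cos λ, y = cos φ sin λ, z = sin φ).
The central angle between the endpoints is δ = arccos(p₁·p₂) ≈ 1.403 rad (80.4°).
Interpolate at f = 0.74 with slerp weights a = sin((1−f)δ)/sin δ ≈ 0.362, b = sin(fδ)/sin δ ≈ 0.874.
p = a·p₁ + b·p₂ ≈ (0.571, -0.184, 0.800); φ = arcsin(p_z) ≈ 53.18°, λ = atan2(p_y, p_x) ≈ -17.84°.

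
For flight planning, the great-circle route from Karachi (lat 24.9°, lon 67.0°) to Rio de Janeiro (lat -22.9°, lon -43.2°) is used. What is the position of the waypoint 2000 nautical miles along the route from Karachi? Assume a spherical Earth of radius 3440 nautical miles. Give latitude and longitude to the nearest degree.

Convert each endpoint to a unit vector on the sphere (x = cos φ cos λ, y = cos φ sin λ, z = sin φ).
The central angle between the endpoints is δ = arccos(p₁·p₂) ≈ 2.040 rad (116.9°). The total great-circle distance is δ·R ≈ 2.040 × 3440 ≈ 7018 nmi, so the target fraction is f = 2000/7018 ≈ 0.285.
Interpolate at f ≈ 0.285 with slerp weights a = sin((1−f)δ)/sin δ ≈ 1.114, b = sin(fδ)/sin δ ≈ 0.616.
p = a·p₁ + b·p₂ ≈ (0.808, 0.542, 0.230); φ = arcsin(p_z) ≈ 13.27°, λ = atan2(p_y, p_x) ≈ 33.84°.

≈ lat 13°, lon 34°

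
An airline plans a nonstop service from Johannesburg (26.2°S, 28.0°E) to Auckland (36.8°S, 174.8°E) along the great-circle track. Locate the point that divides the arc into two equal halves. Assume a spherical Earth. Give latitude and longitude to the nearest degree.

≈ (65°S, 91°E)

The haversine formula gives a central angle δ ≈ 1.914 rad (109.7°) between the endpoints.
Interpolate at f = 1/2 with slerp weights a = sin((1−f)δ)/sin δ ≈ 0.868, b = sin(fδ)/sin δ ≈ 0.868.
p = a·p₁ + b·p₂ ≈ (-0.005, 0.429, -0.903); φ = arcsin(p_z) ≈ -64.61°, λ = atan2(p_y, p_x) ≈ 90.60°.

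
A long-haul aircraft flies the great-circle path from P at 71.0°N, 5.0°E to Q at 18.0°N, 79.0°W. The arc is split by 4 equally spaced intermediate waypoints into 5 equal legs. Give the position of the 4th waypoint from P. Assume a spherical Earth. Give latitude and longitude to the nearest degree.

≈ 31°N, 73°W

The haversine formula gives a central angle δ ≈ 1.240 rad (71.1°) between the endpoints.
Interpolate at f = 4/5 with slerp weights a = sin((1−f)δ)/sin δ ≈ 0.260, b = sin(fδ)/sin δ ≈ 0.885.
p = a·p₁ + b·p₂ ≈ (0.245, -0.819, 0.519); φ = arcsin(p_z) ≈ 31.26°, λ = atan2(p_y, p_x) ≈ -73.36°.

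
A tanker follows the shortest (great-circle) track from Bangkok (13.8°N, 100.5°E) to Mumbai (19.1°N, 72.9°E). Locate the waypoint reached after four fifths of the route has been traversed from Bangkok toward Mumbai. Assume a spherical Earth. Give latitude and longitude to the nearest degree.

≈ 18°N, 79°E

Write both endpoints as unit vectors p₁, p₂ with components (cos φ cos λ, cos φ sin λ, sin φ).
The central angle between the endpoints is δ = arccos(p₁·p₂) ≈ 0.471 rad (27.0°).
Interpolate at f = 4/5 with slerp weights a = sin((1−f)δ)/sin δ ≈ 0.207, b = sin(fδ)/sin δ ≈ 0.811.
p = a·p₁ + b·p₂ ≈ (0.189, 0.930, 0.315); φ = arcsin(p_z) ≈ 18.35°, λ = atan2(p_y, p_x) ≈ 78.54°.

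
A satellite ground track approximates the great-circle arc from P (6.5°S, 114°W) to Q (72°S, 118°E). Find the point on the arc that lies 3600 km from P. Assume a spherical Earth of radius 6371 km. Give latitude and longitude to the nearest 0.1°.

From cos δ = sin φ₁ sin φ₂ + cos φ₁ cos φ₂ cos Δλ, the central angle is δ ≈ 1.652 rad (94.7°). The total great-circle distance is δ·R ≈ 1.652 × 6371 ≈ 10526 km, so the target fraction is f = 3600/10526 ≈ 0.342.
Interpolate at f ≈ 0.342 with slerp weights a = sin((1−f)δ)/sin δ ≈ 0.888, b = sin(fδ)/sin δ ≈ 0.537.
p = a·p₁ + b·p₂ ≈ (-0.437, -0.660, -0.612); φ = arcsin(p_z) ≈ -37.70°, λ = atan2(p_y, p_x) ≈ -123.52°.

≈ (37.7°S, 123.5°W)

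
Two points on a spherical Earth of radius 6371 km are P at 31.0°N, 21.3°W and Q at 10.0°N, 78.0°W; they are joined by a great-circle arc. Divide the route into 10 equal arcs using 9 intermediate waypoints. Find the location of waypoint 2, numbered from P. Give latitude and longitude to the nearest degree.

The haversine formula gives a central angle δ ≈ 0.985 rad (56.4°) between the endpoints.
Interpolate at f = 2/10 with slerp weights a = sin((1−f)δ)/sin δ ≈ 0.851, b = sin(fδ)/sin δ ≈ 0.235.
p = a·p₁ + b·p₂ ≈ (0.728, -0.491, 0.479); φ = arcsin(p_z) ≈ 28.62°, λ = atan2(p_y, p_x) ≈ -34.02°.

≈ 29°N, 34°W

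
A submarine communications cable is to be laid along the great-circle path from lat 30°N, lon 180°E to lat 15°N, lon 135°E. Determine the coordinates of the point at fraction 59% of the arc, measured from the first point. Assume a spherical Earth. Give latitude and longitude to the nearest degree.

The haversine formula gives a central angle δ ≈ 0.766 rad (43.9°) between the endpoints.
Interpolate at f = 0.59 with slerp weights a = sin((1−f)δ)/sin δ ≈ 0.446, b = sin(fδ)/sin δ ≈ 0.630.
p = a·p₁ + b·p₂ ≈ (-0.816, 0.430, 0.386); φ = arcsin(p_z) ≈ 22.69°, λ = atan2(p_y, p_x) ≈ 152.20°.

≈ lat 23°N, lon 152°E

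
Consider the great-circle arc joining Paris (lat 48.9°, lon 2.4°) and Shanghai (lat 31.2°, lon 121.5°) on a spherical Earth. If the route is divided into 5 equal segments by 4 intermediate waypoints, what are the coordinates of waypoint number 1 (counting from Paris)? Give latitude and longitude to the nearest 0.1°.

≈ lat 57.8°, lon 26.3°

From cos δ = sin φ₁ sin φ₂ + cos φ₁ cos φ₂ cos Δλ, the central angle is δ ≈ 1.454 rad (83.3°).
Interpolate at f = 1/5 with slerp weights a = sin((1−f)δ)/sin δ ≈ 0.924, b = sin(fδ)/sin δ ≈ 0.289.
p = a·p₁ + b·p₂ ≈ (0.478, 0.236, 0.846); φ = arcsin(p_z) ≈ 57.78°, λ = atan2(p_y, p_x) ≈ 26.27°.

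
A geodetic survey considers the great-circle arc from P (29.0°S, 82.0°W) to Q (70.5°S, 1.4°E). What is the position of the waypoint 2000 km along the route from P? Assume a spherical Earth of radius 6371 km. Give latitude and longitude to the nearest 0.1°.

From cos δ = sin φ₁ sin φ₂ + cos φ₁ cos φ₂ cos Δλ, the central angle is δ ≈ 1.058 rad (60.6°). The total great-circle distance is δ·R ≈ 1.058 × 6371 ≈ 6741 km, so the target fraction is f = 2000/6741 ≈ 0.297.
Interpolate at f ≈ 0.297 with slerp weights a = sin((1−f)δ)/sin δ ≈ 0.777, b = sin(fδ)/sin δ ≈ 0.354.
p = a·p₁ + b·p₂ ≈ (0.213, -0.670, -0.711); φ = arcsin(p_z) ≈ -45.31°, λ = atan2(p_y, p_x) ≈ -72.38°.

≈ (45.3°S, 72.4°W)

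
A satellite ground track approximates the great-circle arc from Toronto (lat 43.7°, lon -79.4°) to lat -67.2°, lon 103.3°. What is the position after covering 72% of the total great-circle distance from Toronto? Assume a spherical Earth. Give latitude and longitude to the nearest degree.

Write both endpoints as unit vectors p₁, p₂ with components (cos φ cos λ, cos φ sin λ, sin φ).
The central angle between the endpoints is δ = arccos(p₁·p₂) ≈ 2.731 rad (156.5°).
Interpolate at f = 0.72 with slerp weights a = sin((1−f)δ)/sin δ ≈ 1.733, b = sin(fδ)/sin δ ≈ 2.310.
p = a·p₁ + b·p₂ ≈ (0.025, -0.360, -0.933); φ = arcsin(p_z) ≈ -68.84°, λ = atan2(p_y, p_x) ≈ -86.11°.

≈ lat -69°, lon -86°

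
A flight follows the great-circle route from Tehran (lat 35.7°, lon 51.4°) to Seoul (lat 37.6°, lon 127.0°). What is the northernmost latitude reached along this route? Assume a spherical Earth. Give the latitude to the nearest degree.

The great circle lies in the plane with unit normal n̂ = (p₁ × p₂)/|p₁ × p₂|.
Here n̂_z ≈ +0.728; the vertex latitude is φ_max = arccos|n̂_z| ≈ 43.3°.
Check via Clairaut: cos φ_max = |cos φ₁| · sin C = cos(35.7°)·sin(63.6°) ≈ 0.728, again giving ≈ 43.3°.

≈ 43°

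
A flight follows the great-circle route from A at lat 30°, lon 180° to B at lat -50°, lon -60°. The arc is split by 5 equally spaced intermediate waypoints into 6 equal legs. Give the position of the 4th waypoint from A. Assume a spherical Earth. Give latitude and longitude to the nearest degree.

Write both endpoints as unit vectors p₁, p₂ with components (cos φ cos λ, cos φ sin λ, sin φ).
The central angle between the endpoints is δ = arccos(p₁·p₂) ≈ 2.293 rad (131.4°).
Interpolate at f = 4/6 with slerp weights a = sin((1−f)δ)/sin δ ≈ 0.923, b = sin(fδ)/sin δ ≈ 1.332.
p = a·p₁ + b·p₂ ≈ (-0.371, -0.742, -0.559); φ = arcsin(p_z) ≈ -33.99°, λ = atan2(p_y, p_x) ≈ -116.58°.

≈ lat -34°, lon -117°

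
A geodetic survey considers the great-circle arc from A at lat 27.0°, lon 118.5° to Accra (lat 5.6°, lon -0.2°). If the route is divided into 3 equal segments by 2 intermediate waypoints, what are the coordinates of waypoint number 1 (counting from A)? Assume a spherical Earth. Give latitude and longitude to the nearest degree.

From cos δ = sin φ₁ sin φ₂ + cos φ₁ cos φ₂ cos Δλ, the central angle is δ ≈ 1.962 rad (112.4°).
Interpolate at f = 1/3 with slerp weights a = sin((1−f)δ)/sin δ ≈ 1.045, b = sin(fδ)/sin δ ≈ 0.658.
p = a·p₁ + b·p₂ ≈ (0.211, 0.816, 0.539); φ = arcsin(p_z) ≈ 32.58°, λ = atan2(p_y, p_x) ≈ 75.50°.

≈ lat 33°, lon 76°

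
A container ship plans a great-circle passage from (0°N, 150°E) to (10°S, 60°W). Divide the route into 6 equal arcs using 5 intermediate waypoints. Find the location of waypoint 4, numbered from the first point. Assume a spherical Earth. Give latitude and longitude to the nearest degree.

Write both endpoints as unit vectors p₁, p₂ with components (cos φ cos λ, cos φ sin λ, sin φ).
The central angle between the endpoints is δ = arccos(p₁·p₂) ≈ 2.592 rad (148.5°).
Interpolate at f = 4/6 with slerp weights a = sin((1−f)δ)/sin δ ≈ 1.457, b = sin(fδ)/sin δ ≈ 1.892.
p = a·p₁ + b·p₂ ≈ (-0.330, -0.885, -0.328); φ = arcsin(p_z) ≈ -19.18°, λ = atan2(p_y, p_x) ≈ -110.45°.

≈ (19°S, 110°W)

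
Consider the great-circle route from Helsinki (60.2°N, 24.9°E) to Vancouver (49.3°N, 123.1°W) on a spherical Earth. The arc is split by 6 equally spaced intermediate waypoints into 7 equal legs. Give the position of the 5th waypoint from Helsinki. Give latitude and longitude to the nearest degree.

≈ 67°N, 109°W

Convert each endpoint to a unit vector on the sphere (x = cos φ cos λ, y = cos φ sin λ, z = sin φ).
The central angle between the endpoints is δ = arccos(p₁·p₂) ≈ 1.178 rad (67.5°).
Interpolate at f = 5/7 with slerp weights a = sin((1−f)δ)/sin δ ≈ 0.357, b = sin(fδ)/sin δ ≈ 0.807.
p = a·p₁ + b·p₂ ≈ (-0.126, -0.366, 0.922); φ = arcsin(p_z) ≈ 67.22°, λ = atan2(p_y, p_x) ≈ -109.03°.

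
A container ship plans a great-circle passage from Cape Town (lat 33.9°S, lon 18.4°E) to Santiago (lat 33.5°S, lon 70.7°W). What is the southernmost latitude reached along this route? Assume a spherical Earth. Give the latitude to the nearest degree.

≈ 43°S

The great circle lies in the plane with unit normal n̂ = (p₁ × p₂)/|p₁ × p₂|.
Here n̂_z ≈ -0.730; the vertex latitude is φ_max = arccos|n̂_z| ≈ 43.1°.
Check via Clairaut: cos φ_max = |cos φ₁| · sin C = cos(33.9°)·sin(118.4°) ≈ 0.730, again giving ≈ 43.1°.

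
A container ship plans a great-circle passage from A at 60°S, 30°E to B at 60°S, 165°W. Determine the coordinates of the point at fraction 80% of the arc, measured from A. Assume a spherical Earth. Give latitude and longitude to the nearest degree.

≈ 72°S, 171°W

The haversine formula gives a central angle δ ≈ 1.037 rad (59.4°) between the endpoints.
Interpolate at f = 0.80 with slerp weights a = sin((1−f)δ)/sin δ ≈ 0.239, b = sin(fδ)/sin δ ≈ 0.857.
p = a·p₁ + b·p₂ ≈ (-0.310, -0.051, -0.949); φ = arcsin(p_z) ≈ -71.67°, λ = atan2(p_y, p_x) ≈ -170.65°.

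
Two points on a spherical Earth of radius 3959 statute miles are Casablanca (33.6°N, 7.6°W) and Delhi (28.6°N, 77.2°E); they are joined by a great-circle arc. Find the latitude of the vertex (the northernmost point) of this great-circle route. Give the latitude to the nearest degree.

The great circle lies in the plane with unit normal n̂ = (p₁ × p₂)/|p₁ × p₂|.
Here n̂_z ≈ +0.772; the vertex latitude is φ_max = arccos|n̂_z| ≈ 39.5°.
Check via Clairaut: cos φ_max = |cos φ₁| · sin C = cos(33.6°)·sin(67.9°) ≈ 0.772, again giving ≈ 39.5°.

≈ 39°N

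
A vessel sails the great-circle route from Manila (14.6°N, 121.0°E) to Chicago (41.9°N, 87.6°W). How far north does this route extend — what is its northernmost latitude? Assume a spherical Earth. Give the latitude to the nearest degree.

≈ 67°N

The great circle lies in the plane with unit normal n̂ = (p₁ × p₂)/|p₁ × p₂|.
Here n̂_z ≈ +0.389; the vertex latitude is φ_max = arccos|n̂_z| ≈ 67.1°.
Check via Clairaut: cos φ_max = |cos φ₁| · sin C = cos(14.6°)·sin(23.7°) ≈ 0.389, again giving ≈ 67.1°.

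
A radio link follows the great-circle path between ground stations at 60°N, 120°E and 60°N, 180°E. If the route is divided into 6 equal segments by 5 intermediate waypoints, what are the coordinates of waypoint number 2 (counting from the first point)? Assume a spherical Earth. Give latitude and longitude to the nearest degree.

Convert each endpoint to a unit vector on the sphere (x = cos φ cos λ, y = cos φ sin λ, z = sin φ).
The central angle between the endpoints is δ = arccos(p₁·p₂) ≈ 0.505 rad (29.0°).
Interpolate at f = 2/6 with slerp weights a = sin((1−f)δ)/sin δ ≈ 0.683, b = sin(fδ)/sin δ ≈ 0.346.
p = a·p₁ + b·p₂ ≈ (-0.344, 0.296, 0.891); φ = arcsin(p_z) ≈ 63.03°, λ = atan2(p_y, p_x) ≈ 139.31°.

≈ 63°N, 139°E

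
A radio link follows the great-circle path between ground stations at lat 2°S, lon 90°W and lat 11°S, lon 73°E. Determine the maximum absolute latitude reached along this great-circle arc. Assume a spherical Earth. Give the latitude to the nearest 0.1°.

The great circle lies in the plane with unit normal n̂ = (p₁ × p₂)/|p₁ × p₂|.
Here n̂_z ≈ +0.789; the vertex latitude is φ_max = arccos|n̂_z| ≈ 37.9°.

≈ 37.9°S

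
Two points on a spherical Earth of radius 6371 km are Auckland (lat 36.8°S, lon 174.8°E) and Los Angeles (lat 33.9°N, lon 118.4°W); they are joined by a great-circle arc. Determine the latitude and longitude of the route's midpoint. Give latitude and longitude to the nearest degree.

≈ lat 2°S, lon 151°W

Convert each endpoint to a unit vector on the sphere (x = cos φ cos λ, y = cos φ sin λ, z = sin φ).
The central angle between the endpoints is δ = arccos(p₁·p₂) ≈ 1.643 rad (94.1°).
Interpolate at f = 1/2 with slerp weights a = sin((1−f)δ)/sin δ ≈ 0.734, b = sin(fδ)/sin δ ≈ 0.734.
p = a·p₁ + b·p₂ ≈ (-0.875, -0.483, -0.030); φ = arcsin(p_z) ≈ -1.74°, λ = atan2(p_y, p_x) ≈ -151.12°.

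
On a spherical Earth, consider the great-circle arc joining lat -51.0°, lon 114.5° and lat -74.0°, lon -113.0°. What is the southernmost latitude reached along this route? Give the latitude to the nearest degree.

≈ -81°

The great circle lies in the plane with unit normal n̂ = (p₁ × p₂)/|p₁ × p₂|.
Here n̂_z ≈ +0.165; the vertex latitude is φ_max = arccos|n̂_z| ≈ 80.5°.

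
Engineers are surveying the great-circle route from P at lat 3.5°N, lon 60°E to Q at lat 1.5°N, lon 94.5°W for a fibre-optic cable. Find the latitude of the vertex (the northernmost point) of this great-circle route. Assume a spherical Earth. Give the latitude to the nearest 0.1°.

≈ 11.2°N

The great circle lies in the plane with unit normal n̂ = (p₁ × p₂)/|p₁ × p₂|.
Here n̂_z ≈ -0.981; the vertex latitude is φ_max = arccos|n̂_z| ≈ 11.2°.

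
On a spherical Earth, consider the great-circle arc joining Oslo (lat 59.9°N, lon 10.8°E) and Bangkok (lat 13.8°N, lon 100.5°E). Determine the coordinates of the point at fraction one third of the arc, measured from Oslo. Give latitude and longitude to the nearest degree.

≈ lat 53°N, lon 58°E

Convert each endpoint to a unit vector on the sphere (x = cos φ cos λ, y = cos φ sin λ, z = sin φ).
The central angle between the endpoints is δ = arccos(p₁·p₂) ≈ 1.360 rad (77.9°).
Interpolate at f = 1/3 with slerp weights a = sin((1−f)δ)/sin δ ≈ 0.805, b = sin(fδ)/sin δ ≈ 0.448.
p = a·p₁ + b·p₂ ≈ (0.317, 0.503, 0.804); φ = arcsin(p_z) ≈ 53.48°, λ = atan2(p_y, p_x) ≈ 57.76°.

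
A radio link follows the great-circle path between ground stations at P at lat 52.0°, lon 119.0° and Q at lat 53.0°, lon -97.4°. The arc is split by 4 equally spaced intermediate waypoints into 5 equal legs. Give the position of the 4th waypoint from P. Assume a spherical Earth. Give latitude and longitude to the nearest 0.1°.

Convert each endpoint to a unit vector on the sphere (x = cos φ cos λ, y = cos φ sin λ, z = sin φ).
The central angle between the endpoints is δ = arccos(p₁·p₂) ≈ 1.233 rad (70.7°).
Interpolate at f = 4/5 with slerp weights a = sin((1−f)δ)/sin δ ≈ 0.259, b = sin(fδ)/sin δ ≈ 0.884.
p = a·p₁ + b·p₂ ≈ (-0.146, -0.388, 0.910); φ = arcsin(p_z) ≈ 65.50°, λ = atan2(p_y, p_x) ≈ -110.58°.

≈ lat 65.5°, lon -110.6°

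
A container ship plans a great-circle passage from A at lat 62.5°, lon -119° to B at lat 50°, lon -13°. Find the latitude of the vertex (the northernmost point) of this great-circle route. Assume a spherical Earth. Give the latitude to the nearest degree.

The great circle lies in the plane with unit normal n̂ = (p₁ × p₂)/|p₁ × p₂|.
Here n̂_z ≈ +0.356; the vertex latitude is φ_max = arccos|n̂_z| ≈ 69.2°.
Check via Clairaut: cos φ_max = |cos φ₁| · sin C = cos(62.5°)·sin(50.4°) ≈ 0.356, again giving ≈ 69.2°.

≈ 69°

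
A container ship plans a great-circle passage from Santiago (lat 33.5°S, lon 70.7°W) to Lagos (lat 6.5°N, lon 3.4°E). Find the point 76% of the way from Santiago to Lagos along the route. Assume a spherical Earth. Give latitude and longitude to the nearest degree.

Write both endpoints as unit vectors p₁, p₂ with components (cos φ cos λ, cos φ sin λ, sin φ).
The central angle between the endpoints is δ = arccos(p₁·p₂) ≈ 1.406 rad (80.5°).
Interpolate at f = 0.76 with slerp weights a = sin((1−f)δ)/sin δ ≈ 0.336, b = sin(fδ)/sin δ ≈ 0.888.
p = a·p₁ + b·p₂ ≈ (0.974, -0.212, -0.085); φ = arcsin(p_z) ≈ -4.85°, λ = atan2(p_y, p_x) ≈ -12.27°.

≈ lat 5°S, lon 12°W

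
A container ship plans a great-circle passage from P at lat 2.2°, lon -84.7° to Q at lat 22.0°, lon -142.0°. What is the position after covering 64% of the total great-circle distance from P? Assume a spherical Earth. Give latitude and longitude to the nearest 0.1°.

≈ lat 16.5°, lon -120.2°

Convert each endpoint to a unit vector on the sphere (x = cos φ cos λ, y = cos φ sin λ, z = sin φ).
The central angle between the endpoints is δ = arccos(p₁·p₂) ≈ 1.030 rad (59.0°).
Interpolate at f = 0.64 with slerp weights a = sin((1−f)δ)/sin δ ≈ 0.423, b = sin(fδ)/sin δ ≈ 0.714.
p = a·p₁ + b·p₂ ≈ (-0.483, -0.828, 0.284); φ = arcsin(p_z) ≈ 16.49°, λ = atan2(p_y, p_x) ≈ -120.24°.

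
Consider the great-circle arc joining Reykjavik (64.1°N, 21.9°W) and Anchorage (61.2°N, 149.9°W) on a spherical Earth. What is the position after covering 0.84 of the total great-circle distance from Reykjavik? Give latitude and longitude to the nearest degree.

Convert each endpoint to a unit vector on the sphere (x = cos φ cos λ, y = cos φ sin λ, z = sin φ).
The central angle between the endpoints is δ = arccos(p₁·p₂) ≈ 0.852 rad (48.8°).
Interpolate at f = 0.84 with slerp weights a = sin((1−f)δ)/sin δ ≈ 0.181, b = sin(fδ)/sin δ ≈ 0.872.
p = a·p₁ + b·p₂ ≈ (-0.290, -0.240, 0.926); φ = arcsin(p_z) ≈ 67.88°, λ = atan2(p_y, p_x) ≈ -140.40°.

≈ 68°N, 140°W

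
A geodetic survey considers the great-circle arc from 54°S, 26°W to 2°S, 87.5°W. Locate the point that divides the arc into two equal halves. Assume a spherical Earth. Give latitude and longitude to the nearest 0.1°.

≈ 31.4°S, 65.5°W

Convert each endpoint to a unit vector on the sphere (x = cos φ cos λ, y = cos φ sin λ, z = sin φ).
The central angle between the endpoints is δ = arccos(p₁·p₂) ≈ 1.257 rad (72.0°).
Interpolate at f = 1/2 with slerp weights a = sin((1−f)δ)/sin δ ≈ 0.618, b = sin(fδ)/sin δ ≈ 0.618.
p = a·p₁ + b·p₂ ≈ (0.354, -0.776, -0.522); φ = arcsin(p_z) ≈ -31.44°, λ = atan2(p_y, p_x) ≈ -65.52°.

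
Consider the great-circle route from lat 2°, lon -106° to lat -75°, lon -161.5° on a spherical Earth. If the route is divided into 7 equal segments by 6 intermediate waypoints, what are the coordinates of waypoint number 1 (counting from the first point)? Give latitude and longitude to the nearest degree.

Write both endpoints as unit vectors p₁, p₂ with components (cos φ cos λ, cos φ sin λ, sin φ).
The central angle between the endpoints is δ = arccos(p₁·p₂) ≈ 1.458 rad (83.5°).
Interpolate at f = 1/7 with slerp weights a = sin((1−f)δ)/sin δ ≈ 0.955, b = sin(fδ)/sin δ ≈ 0.208.
p = a·p₁ + b·p₂ ≈ (-0.314, -0.934, -0.168); φ = arcsin(p_z) ≈ -9.65°, λ = atan2(p_y, p_x) ≈ -108.58°.

≈ lat -10°, lon -109°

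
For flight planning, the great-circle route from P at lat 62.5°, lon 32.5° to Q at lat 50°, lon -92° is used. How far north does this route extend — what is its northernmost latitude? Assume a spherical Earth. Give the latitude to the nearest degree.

≈ 73°

The great circle lies in the plane with unit normal n̂ = (p₁ × p₂)/|p₁ × p₂|.
Here n̂_z ≈ -0.285; the vertex latitude is φ_max = arccos|n̂_z| ≈ 73.5°.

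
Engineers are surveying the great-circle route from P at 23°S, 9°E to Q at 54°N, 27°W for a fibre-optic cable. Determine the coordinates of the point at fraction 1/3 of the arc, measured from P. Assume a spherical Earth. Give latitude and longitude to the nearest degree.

≈ 3°N, 0°E

The haversine formula gives a central angle δ ≈ 1.449 rad (83.0°) between the endpoints.
Interpolate at f = 1/3 with slerp weights a = sin((1−f)δ)/sin δ ≈ 0.829, b = sin(fδ)/sin δ ≈ 0.468.
p = a·p₁ + b·p₂ ≈ (0.998, -0.006, 0.055); φ = arcsin(p_z) ≈ 3.14°, λ = atan2(p_y, p_x) ≈ -0.32°.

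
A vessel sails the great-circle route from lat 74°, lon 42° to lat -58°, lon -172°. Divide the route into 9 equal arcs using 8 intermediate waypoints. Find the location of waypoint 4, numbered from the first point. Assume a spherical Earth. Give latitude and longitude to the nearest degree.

Write both endpoints as unit vectors p₁, p₂ with components (cos φ cos λ, cos φ sin λ, sin φ).
The central angle between the endpoints is δ = arccos(p₁·p₂) ≈ 2.783 rad (159.4°).
Interpolate at f = 4/9 with slerp weights a = sin((1−f)δ)/sin δ ≈ 2.846, b = sin(fδ)/sin δ ≈ 2.690.
p = a·p₁ + b·p₂ ≈ (-0.828, 0.327, 0.455); φ = arcsin(p_z) ≈ 27.06°, λ = atan2(p_y, p_x) ≈ 158.49°.

≈ lat 27°, lon 158°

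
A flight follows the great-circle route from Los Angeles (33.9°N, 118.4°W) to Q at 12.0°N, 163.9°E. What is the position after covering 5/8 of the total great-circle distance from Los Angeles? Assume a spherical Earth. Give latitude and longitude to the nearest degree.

≈ 25°N, 171°W

From cos δ = sin φ₁ sin φ₂ + cos φ₁ cos φ₂ cos Δλ, the central angle is δ ≈ 1.278 rad (73.2°).
Interpolate at f = 5/8 with slerp weights a = sin((1−f)δ)/sin δ ≈ 0.482, b = sin(fδ)/sin δ ≈ 0.748.
p = a·p₁ + b·p₂ ≈ (-0.893, -0.149, 0.424); φ = arcsin(p_z) ≈ 25.10°, λ = atan2(p_y, p_x) ≈ -170.55°.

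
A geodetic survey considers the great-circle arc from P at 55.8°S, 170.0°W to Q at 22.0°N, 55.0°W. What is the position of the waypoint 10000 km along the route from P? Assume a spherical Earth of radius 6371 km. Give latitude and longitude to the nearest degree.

≈ 4°S, 74°W

Convert each endpoint to a unit vector on the sphere (x = cos φ cos λ, y = cos φ sin λ, z = sin φ).
The central angle between the endpoints is δ = arccos(p₁·p₂) ≈ 2.129 rad (122.0°). The total great-circle distance is δ·R ≈ 2.129 × 6371 ≈ 13567 km, so the target fraction is f = 10000/13567 ≈ 0.737.
Interpolate at f ≈ 0.737 with slerp weights a = sin((1−f)δ)/sin δ ≈ 0.626, b = sin(fδ)/sin δ ≈ 1.179.
p = a·p₁ + b·p₂ ≈ (0.280, -0.957, -0.076); φ = arcsin(p_z) ≈ -4.37°, λ = atan2(p_y, p_x) ≈ -73.66°.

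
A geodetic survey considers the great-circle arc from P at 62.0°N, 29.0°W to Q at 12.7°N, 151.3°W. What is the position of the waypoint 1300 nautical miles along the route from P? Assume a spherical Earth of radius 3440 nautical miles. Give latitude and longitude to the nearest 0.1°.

≈ 66.7°N, 79.3°W

Write both endpoints as unit vectors p₁, p₂ with components (cos φ cos λ, cos φ sin λ, sin φ).
The central angle between the endpoints is δ = arccos(p₁·p₂) ≈ 1.621 rad (92.9°). The total great-circle distance is δ·R ≈ 1.621 × 3440 ≈ 5578 nmi, so the target fraction is f = 1300/5578 ≈ 0.233.
Interpolate at f ≈ 0.233 with slerp weights a = sin((1−f)δ)/sin δ ≈ 0.948, b = sin(fδ)/sin δ ≈ 0.369.
p = a·p₁ + b·p₂ ≈ (0.073, -0.389, 0.918); φ = arcsin(p_z) ≈ 66.69°, λ = atan2(p_y, p_x) ≈ -79.34°.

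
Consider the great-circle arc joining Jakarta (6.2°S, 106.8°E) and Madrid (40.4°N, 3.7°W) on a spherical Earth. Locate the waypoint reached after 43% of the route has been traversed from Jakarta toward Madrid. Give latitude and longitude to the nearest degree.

≈ 24°N, 69°E

The haversine formula gives a central angle δ ≈ 1.913 rad (109.6°) between the endpoints.
Interpolate at f = 0.43 with slerp weights a = sin((1−f)δ)/sin δ ≈ 0.941, b = sin(fδ)/sin δ ≈ 0.778.
p = a·p₁ + b·p₂ ≈ (0.321, 0.857, 0.402); φ = arcsin(p_z) ≈ 23.73°, λ = atan2(p_y, p_x) ≈ 69.50°.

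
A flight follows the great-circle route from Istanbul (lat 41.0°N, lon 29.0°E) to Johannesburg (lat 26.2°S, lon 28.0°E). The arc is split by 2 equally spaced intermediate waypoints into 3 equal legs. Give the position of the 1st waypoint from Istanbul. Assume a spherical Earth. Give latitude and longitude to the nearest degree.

Write both endpoints as unit vectors p₁, p₂ with components (cos φ cos λ, cos φ sin λ, sin φ).
The central angle between the endpoints is δ = arccos(p₁·p₂) ≈ 1.173 rad (67.2°).
Interpolate at f = 1/3 with slerp weights a = sin((1−f)δ)/sin δ ≈ 0.764, b = sin(fδ)/sin δ ≈ 0.413.
p = a·p₁ + b·p₂ ≈ (0.832, 0.454, 0.319); φ = arcsin(p_z) ≈ 18.60°, λ = atan2(p_y, p_x) ≈ 28.61°.

≈ lat 19°N, lon 29°E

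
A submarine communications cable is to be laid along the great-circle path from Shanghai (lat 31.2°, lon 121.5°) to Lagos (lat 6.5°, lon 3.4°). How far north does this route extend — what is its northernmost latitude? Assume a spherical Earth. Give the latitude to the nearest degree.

The great circle lies in the plane with unit normal n̂ = (p₁ × p₂)/|p₁ × p₂|.
Here n̂_z ≈ -0.798; the vertex latitude is φ_max = arccos|n̂_z| ≈ 37.1°.

≈ 37°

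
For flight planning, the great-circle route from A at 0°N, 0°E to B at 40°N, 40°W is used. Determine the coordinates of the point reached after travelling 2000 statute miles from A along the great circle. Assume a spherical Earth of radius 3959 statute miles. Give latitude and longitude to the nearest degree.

Convert each endpoint to a unit vector on the sphere (x = cos φ cos λ, y = cos φ sin λ, z = sin φ).
The central angle between the endpoints is δ = arccos(p₁·p₂) ≈ 0.944 rad (54.1°). The total great-circle distance is δ·R ≈ 0.944 × 3959 ≈ 3736 mi, so the target fraction is f = 2000/3736 ≈ 0.535.
Interpolate at f ≈ 0.535 with slerp weights a = sin((1−f)δ)/sin δ ≈ 0.524, b = sin(fδ)/sin δ ≈ 0.598.
p = a·p₁ + b·p₂ ≈ (0.875, -0.294, 0.384); φ = arcsin(p_z) ≈ 22.59°, λ = atan2(p_y, p_x) ≈ -18.59°.

≈ 23°N, 19°W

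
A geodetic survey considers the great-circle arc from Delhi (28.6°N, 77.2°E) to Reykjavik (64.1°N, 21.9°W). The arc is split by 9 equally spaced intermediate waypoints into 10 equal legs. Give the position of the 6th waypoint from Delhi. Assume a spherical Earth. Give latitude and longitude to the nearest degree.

Write both endpoints as unit vectors p₁, p₂ with components (cos φ cos λ, cos φ sin λ, sin φ).
The central angle between the endpoints is δ = arccos(p₁·p₂) ≈ 1.192 rad (68.3°).
Interpolate at f = 6/10 with slerp weights a = sin((1−f)δ)/sin δ ≈ 0.494, b = sin(fδ)/sin δ ≈ 0.706.
p = a·p₁ + b·p₂ ≈ (0.382, 0.308, 0.871); φ = arcsin(p_z) ≈ 60.61°, λ = atan2(p_y, p_x) ≈ 38.86°.

≈ (61°N, 39°E)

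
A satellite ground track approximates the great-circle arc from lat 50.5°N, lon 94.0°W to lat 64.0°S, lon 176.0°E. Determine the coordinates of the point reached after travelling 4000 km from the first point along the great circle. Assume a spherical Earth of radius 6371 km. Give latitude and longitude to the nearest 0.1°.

From cos δ = sin φ₁ sin φ₂ + cos φ₁ cos φ₂ cos Δλ, the central angle is δ ≈ 2.337 rad (133.9°). The total great-circle distance is δ·R ≈ 2.337 × 6371 ≈ 14890 km, so the target fraction is f = 4000/14890 ≈ 0.269.
Interpolate at f ≈ 0.269 with slerp weights a = sin((1−f)δ)/sin δ ≈ 1.375, b = sin(fδ)/sin δ ≈ 0.815.
p = a·p₁ + b·p₂ ≈ (-0.418, -0.847, 0.328); φ = arcsin(p_z) ≈ 19.15°, λ = atan2(p_y, p_x) ≈ -116.23°.

≈ lat 19.1°N, lon 116.2°W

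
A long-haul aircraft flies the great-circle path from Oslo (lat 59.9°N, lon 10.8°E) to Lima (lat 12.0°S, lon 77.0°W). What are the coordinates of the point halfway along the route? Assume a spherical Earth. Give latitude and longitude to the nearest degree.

≈ lat 30°N, lon 50°W

From cos δ = sin φ₁ sin φ₂ + cos φ₁ cos φ₂ cos Δλ, the central angle is δ ≈ 1.733 rad (99.3°).
Interpolate at f = 1/2 with slerp weights a = sin((1−f)δ)/sin δ ≈ 0.772, b = sin(fδ)/sin δ ≈ 0.772.
p = a·p₁ + b·p₂ ≈ (0.550, -0.663, 0.507); φ = arcsin(p_z) ≈ 30.49°, λ = atan2(p_y, p_x) ≈ -50.32°.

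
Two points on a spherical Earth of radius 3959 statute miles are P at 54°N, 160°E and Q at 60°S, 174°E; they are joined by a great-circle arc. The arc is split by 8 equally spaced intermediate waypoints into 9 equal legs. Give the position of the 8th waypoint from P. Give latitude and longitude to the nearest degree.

≈ 47°S, 171°E

Write both endpoints as unit vectors p₁, p₂ with components (cos φ cos λ, cos φ sin λ, sin φ).
The central angle between the endpoints is δ = arccos(p₁·p₂) ≈ 1.999 rad (114.5°).
Interpolate at f = 8/9 with slerp weights a = sin((1−f)δ)/sin δ ≈ 0.242, b = sin(fδ)/sin δ ≈ 1.076.
p = a·p₁ + b·p₂ ≈ (-0.669, 0.105, -0.736); φ = arcsin(p_z) ≈ -47.39°, λ = atan2(p_y, p_x) ≈ 171.08°.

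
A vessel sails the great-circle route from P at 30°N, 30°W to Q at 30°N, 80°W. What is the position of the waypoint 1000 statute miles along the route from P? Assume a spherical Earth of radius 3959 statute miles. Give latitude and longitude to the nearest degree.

≈ 32°N, 47°W

The haversine formula gives a central angle δ ≈ 0.749 rad (42.9°) between the endpoints. The total great-circle distance is δ·R ≈ 0.749 × 3959 ≈ 2967 mi, so the target fraction is f = 1000/2967 ≈ 0.337.
Interpolate at f ≈ 0.337 with slerp weights a = sin((1−f)δ)/sin δ ≈ 0.700, b = sin(fδ)/sin δ ≈ 0.367.
p = a·p₁ + b·p₂ ≈ (0.580, -0.616, 0.533); φ = arcsin(p_z) ≈ 32.23°, λ = atan2(p_y, p_x) ≈ -46.72°.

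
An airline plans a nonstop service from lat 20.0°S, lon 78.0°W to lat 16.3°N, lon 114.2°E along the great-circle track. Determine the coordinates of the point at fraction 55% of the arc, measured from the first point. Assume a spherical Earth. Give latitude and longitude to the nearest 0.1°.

≈ lat 13.9°S, lon 175.7°W

Convert each endpoint to a unit vector on the sphere (x = cos φ cos λ, y = cos φ sin λ, z = sin φ).
The central angle between the endpoints is δ = arccos(p₁·p₂) ≈ 2.929 rad (167.8°).
Interpolate at f = 0.55 with slerp weights a = sin((1−f)δ)/sin δ ≈ 4.595, b = sin(fδ)/sin δ ≈ 4.742.
p = a·p₁ + b·p₂ ≈ (-0.968, -0.072, -0.241); φ = arcsin(p_z) ≈ -13.93°, λ = atan2(p_y, p_x) ≈ -175.73°.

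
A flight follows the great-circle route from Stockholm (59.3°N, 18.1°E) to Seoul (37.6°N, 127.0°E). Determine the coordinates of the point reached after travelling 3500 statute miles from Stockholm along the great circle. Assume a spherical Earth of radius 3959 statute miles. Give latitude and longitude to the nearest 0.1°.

≈ 50.7°N, 113.6°E

The haversine formula gives a central angle δ ≈ 1.166 rad (66.8°) between the endpoints. The total great-circle distance is δ·R ≈ 1.166 × 3959 ≈ 4617 mi, so the target fraction is f = 3500/4617 ≈ 0.758.
Interpolate at f ≈ 0.758 with slerp weights a = sin((1−f)δ)/sin δ ≈ 0.303, b = sin(fδ)/sin δ ≈ 0.841.
p = a·p₁ + b·p₂ ≈ (-0.254, 0.580, 0.774); φ = arcsin(p_z) ≈ 50.69°, λ = atan2(p_y, p_x) ≈ 113.65°.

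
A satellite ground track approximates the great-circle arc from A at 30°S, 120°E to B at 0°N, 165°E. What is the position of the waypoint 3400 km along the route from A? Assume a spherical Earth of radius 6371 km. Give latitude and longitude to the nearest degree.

≈ 14°S, 148°E

The haversine formula gives a central angle δ ≈ 0.912 rad (52.2°) between the endpoints. The total great-circle distance is δ·R ≈ 0.912 × 6371 ≈ 5809 km, so the target fraction is f = 3400/5809 ≈ 0.585.
Interpolate at f ≈ 0.585 with slerp weights a = sin((1−f)δ)/sin δ ≈ 0.467, b = sin(fδ)/sin δ ≈ 0.643.
p = a·p₁ + b·p₂ ≈ (-0.824, 0.517, -0.233); φ = arcsin(p_z) ≈ -13.50°, λ = atan2(p_y, p_x) ≈ 147.90°.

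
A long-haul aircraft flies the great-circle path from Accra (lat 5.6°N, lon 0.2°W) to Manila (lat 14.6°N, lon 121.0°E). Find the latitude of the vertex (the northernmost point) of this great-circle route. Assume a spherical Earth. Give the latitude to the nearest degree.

≈ 21°N

The great circle lies in the plane with unit normal n̂ = (p₁ × p₂)/|p₁ × p₂|.
Here n̂_z ≈ +0.936; the vertex latitude is φ_max = arccos|n̂_z| ≈ 20.7°.
Check via Clairaut: cos φ_max = |cos φ₁| · sin C = cos(5.6°)·sin(70.1°) ≈ 0.936, again giving ≈ 20.7°.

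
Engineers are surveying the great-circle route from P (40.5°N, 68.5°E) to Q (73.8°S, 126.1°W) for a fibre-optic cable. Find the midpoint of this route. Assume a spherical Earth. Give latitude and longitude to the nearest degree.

≈ (32°S, 77°E)

Convert each endpoint to a unit vector on the sphere (x = cos φ cos λ, y = cos φ sin λ, z = sin φ).
The central angle between the endpoints is δ = arccos(p₁·p₂) ≈ 2.548 rad (146.0°).
Interpolate at f = 1/2 with slerp weights a = sin((1−f)δ)/sin δ ≈ 1.710, b = sin(fδ)/sin δ ≈ 1.710.
p = a·p₁ + b·p₂ ≈ (0.195, 0.824, -0.531); φ = arcsin(p_z) ≈ -32.10°, λ = atan2(p_y, p_x) ≈ 76.66°.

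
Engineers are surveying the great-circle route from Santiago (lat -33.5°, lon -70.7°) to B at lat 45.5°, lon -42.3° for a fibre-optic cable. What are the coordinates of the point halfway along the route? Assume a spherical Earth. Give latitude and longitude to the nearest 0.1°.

Write both endpoints as unit vectors p₁, p₂ with components (cos φ cos λ, cos φ sin λ, sin φ).
The central angle between the endpoints is δ = arccos(p₁·p₂) ≈ 1.450 rad (83.1°).
Interpolate at f = 1/2 with slerp weights a = sin((1−f)δ)/sin δ ≈ 0.668, b = sin(fδ)/sin δ ≈ 0.668.
p = a·p₁ + b·p₂ ≈ (0.530, -0.841, 0.108); φ = arcsin(p_z) ≈ 6.19°, λ = atan2(p_y, p_x) ≈ -57.76°.

≈ lat 6.2°, lon -57.8°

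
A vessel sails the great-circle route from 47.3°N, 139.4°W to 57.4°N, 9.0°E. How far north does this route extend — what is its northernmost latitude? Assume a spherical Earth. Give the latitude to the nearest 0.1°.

The great circle lies in the plane with unit normal n̂ = (p₁ × p₂)/|p₁ × p₂|.
Here n̂_z ≈ +0.201; the vertex latitude is φ_max = arccos|n̂_z| ≈ 78.4°.

≈ 78.4°N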